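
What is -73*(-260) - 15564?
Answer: 3416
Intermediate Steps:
-73*(-260) - 15564 = 18980 - 15564 = 3416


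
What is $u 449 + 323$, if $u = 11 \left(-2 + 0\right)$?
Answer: $-9555$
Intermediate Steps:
$u = -22$ ($u = 11 \left(-2\right) = -22$)
$u 449 + 323 = \left(-22\right) 449 + 323 = -9878 + 323 = -9555$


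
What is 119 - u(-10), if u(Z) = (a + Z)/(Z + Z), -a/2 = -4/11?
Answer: 13039/110 ≈ 118.54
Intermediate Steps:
a = 8/11 (a = -(-8)/11 = -2*(-4/11) = 8/11 ≈ 0.72727)
u(Z) = (8/11 + Z)/(2*Z) (u(Z) = (8/11 + Z)/(Z + Z) = (8/11 + Z)/((2*Z)) = (8/11 + Z)*(1/(2*Z)) = (8/11 + Z)/(2*Z))
119 - u(-10) = 119 - (8 + 11*(-10))/(22*(-10)) = 119 - (-1)*(8 - 110)/(22*10) = 119 - (-1)*(-102)/(22*10) = 119 - 1*51/110 = 119 - 51/110 = 13039/110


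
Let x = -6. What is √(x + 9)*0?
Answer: 0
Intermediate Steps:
√(x + 9)*0 = √(-6 + 9)*0 = √3*0 = 0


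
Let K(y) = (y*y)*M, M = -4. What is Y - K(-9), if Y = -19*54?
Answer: -702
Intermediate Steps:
Y = -1026
K(y) = -4*y**2 (K(y) = (y*y)*(-4) = y**2*(-4) = -4*y**2)
Y - K(-9) = -1026 - (-4)*(-9)**2 = -1026 - (-4)*81 = -1026 - 1*(-324) = -1026 + 324 = -702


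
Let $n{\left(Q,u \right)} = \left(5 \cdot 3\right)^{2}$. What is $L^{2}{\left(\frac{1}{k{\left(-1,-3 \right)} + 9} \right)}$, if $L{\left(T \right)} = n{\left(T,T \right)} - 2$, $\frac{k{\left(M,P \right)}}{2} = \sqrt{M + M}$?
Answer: $49729$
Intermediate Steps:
$k{\left(M,P \right)} = 2 \sqrt{2} \sqrt{M}$ ($k{\left(M,P \right)} = 2 \sqrt{M + M} = 2 \sqrt{2 M} = 2 \sqrt{2} \sqrt{M}$)
$n{\left(Q,u \right)} = 225$ ($n{\left(Q,u \right)} = 15^{2} = 225$)
$L{\left(T \right)} = 223$ ($L{\left(T \right)} = 225 - 2 = 223$)
$L^{2}{\left(\frac{1}{k{\left(-1,-3 \right)} + 9} \right)} = 223^{2} = 49729$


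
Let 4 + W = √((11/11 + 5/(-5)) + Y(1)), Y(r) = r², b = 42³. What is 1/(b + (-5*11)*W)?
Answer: 1/74253 ≈ 1.3467e-5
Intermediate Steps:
b = 74088
W = -3 (W = -4 + √((11/11 + 5/(-5)) + 1²) = -4 + √((11*(1/11) + 5*(-⅕)) + 1) = -4 + √((1 - 1) + 1) = -4 + √(0 + 1) = -4 + √1 = -4 + 1 = -3)
1/(b + (-5*11)*W) = 1/(74088 - 5*11*(-3)) = 1/(74088 - 55*(-3)) = 1/(74088 + 165) = 1/74253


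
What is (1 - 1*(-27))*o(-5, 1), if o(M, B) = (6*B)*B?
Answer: 168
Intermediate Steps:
o(M, B) = 6*B²
(1 - 1*(-27))*o(-5, 1) = (1 - 1*(-27))*(6*1²) = (1 + 27)*(6*1) = 28*6 = 168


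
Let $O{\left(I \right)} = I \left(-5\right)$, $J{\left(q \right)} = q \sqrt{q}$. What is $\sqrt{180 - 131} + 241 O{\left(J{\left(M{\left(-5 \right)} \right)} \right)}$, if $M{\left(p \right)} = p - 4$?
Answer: $7 + 32535 i \approx 7.0 + 32535.0 i$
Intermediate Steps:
$M{\left(p \right)} = -4 + p$ ($M{\left(p \right)} = p - 4 = -4 + p$)
$J{\left(q \right)} = q^{\frac{3}{2}}$
$O{\left(I \right)} = - 5 I$
$\sqrt{180 - 131} + 241 O{\left(J{\left(M{\left(-5 \right)} \right)} \right)} = \sqrt{180 - 131} + 241 \left(- 5 \left(-4 - 5\right)^{\frac{3}{2}}\right) = \sqrt{49} + 241 \left(- 5 \left(-9\right)^{\frac{3}{2}}\right) = 7 + 241 \left(- 5 \left(- 27 i\right)\right) = 7 + 241 \cdot 135 i = 7 + 32535 i$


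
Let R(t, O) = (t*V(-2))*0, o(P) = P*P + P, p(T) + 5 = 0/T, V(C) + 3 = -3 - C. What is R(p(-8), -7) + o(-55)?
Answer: 2970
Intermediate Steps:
V(C) = -6 - C (V(C) = -3 + (-3 - C) = -6 - C)
p(T) = -5 (p(T) = -5 + 0/T = -5 + 0 = -5)
o(P) = P + P**2 (o(P) = P**2 + P = P + P**2)
R(t, O) = 0 (R(t, O) = (t*(-6 - 1*(-2)))*0 = (t*(-6 + 2))*0 = (t*(-4))*0 = -4*t*0 = 0)
R(p(-8), -7) + o(-55) = 0 - 55*(1 - 55) = 0 - 55*(-54) = 0 + 2970 = 2970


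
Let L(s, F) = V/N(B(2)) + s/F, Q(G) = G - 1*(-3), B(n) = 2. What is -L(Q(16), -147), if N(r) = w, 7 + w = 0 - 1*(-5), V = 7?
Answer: 1067/294 ≈ 3.6292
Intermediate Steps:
w = -2 (w = -7 + (0 - 1*(-5)) = -7 + (0 + 5) = -7 + 5 = -2)
N(r) = -2
Q(G) = 3 + G (Q(G) = G + 3 = 3 + G)
L(s, F) = -7/2 + s/F (L(s, F) = 7/(-2) + s/F = 7*(-1/2) + s/F = -7/2 + s/F)
-L(Q(16), -147) = -(-7/2 + (3 + 16)/(-147)) = -(-7/2 + 19*(-1/147)) = -(-7/2 - 19/147) = -1*(-1067/294) = 1067/294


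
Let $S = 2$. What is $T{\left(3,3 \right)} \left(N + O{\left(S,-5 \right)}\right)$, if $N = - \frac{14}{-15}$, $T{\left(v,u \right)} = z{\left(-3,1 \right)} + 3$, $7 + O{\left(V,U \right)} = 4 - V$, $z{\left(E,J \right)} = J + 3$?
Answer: $- \frac{427}{15} \approx -28.467$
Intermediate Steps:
$z{\left(E,J \right)} = 3 + J$
$O{\left(V,U \right)} = -3 - V$ ($O{\left(V,U \right)} = -7 - \left(-4 + V\right) = -3 - V$)
$T{\left(v,u \right)} = 7$ ($T{\left(v,u \right)} = \left(3 + 1\right) + 3 = 4 + 3 = 7$)
$N = \frac{14}{15}$ ($N = \left(-14\right) \left(- \frac{1}{15}\right) = \frac{14}{15} \approx 0.93333$)
$T{\left(3,3 \right)} \left(N + O{\left(S,-5 \right)}\right) = 7 \left(\frac{14}{15} - 5\right) = 7 \left(- \frac{61}{15}\right) = - \frac{427}{15}$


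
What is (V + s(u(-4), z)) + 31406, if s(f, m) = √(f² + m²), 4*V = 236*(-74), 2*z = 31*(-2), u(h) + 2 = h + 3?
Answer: 27040 + √970 ≈ 27071.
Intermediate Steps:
u(h) = 1 + h (u(h) = -2 + (h + 3) = -2 + (3 + h) = 1 + h)
z = -31 (z = (31*(-2))/2 = (½)*(-62) = -31)
V = -4366 (V = (236*(-74))/4 = (¼)*(-17464) = -4366)
(V + s(u(-4), z)) + 31406 = (-4366 + √((1 - 4)² + (-31)²)) + 31406 = (-4366 + √((-3)² + 961)) + 31406 = (-4366 + √(9 + 961)) + 31406 = (-4366 + √970) + 31406 = 27040 + √970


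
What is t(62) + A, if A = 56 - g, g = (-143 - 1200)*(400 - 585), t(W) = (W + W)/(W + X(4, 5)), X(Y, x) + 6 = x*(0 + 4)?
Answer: -4719550/19 ≈ -2.4840e+5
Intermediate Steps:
X(Y, x) = -6 + 4*x (X(Y, x) = -6 + x*(0 + 4) = -6 + x*4 = -6 + 4*x)
t(W) = 2*W/(14 + W) (t(W) = (W + W)/(W + (-6 + 4*5)) = (2*W)/(W + (-6 + 20)) = (2*W)/(W + 14) = (2*W)/(14 + W) = 2*W/(14 + W))
g = 248455 (g = -1343*(-185) = 248455)
A = -248399 (A = 56 - 1*248455 = 56 - 248455 = -248399)
t(62) + A = 2*62/(14 + 62) - 248399 = 2*62/76 - 248399 = 2*62*(1/76) - 248399 = 31/19 - 248399 = -4719550/19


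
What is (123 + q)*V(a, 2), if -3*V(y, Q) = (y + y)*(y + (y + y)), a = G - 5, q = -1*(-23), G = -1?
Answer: -10512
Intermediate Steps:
q = 23
a = -6 (a = -1 - 5 = -6)
V(y, Q) = -2*y² (V(y, Q) = -(y + y)*(y + (y + y))/3 = -2*y*(y + 2*y)/3 = -2*y*3*y/3 = -2*y²)
(123 + q)*V(a, 2) = (123 + 23)*(-2*(-6)²) = 146*(-2*36) = 146*(-72) = -10512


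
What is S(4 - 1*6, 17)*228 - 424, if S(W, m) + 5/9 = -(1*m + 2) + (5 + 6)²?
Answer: 68116/3 ≈ 22705.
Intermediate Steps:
S(W, m) = 1066/9 - m (S(W, m) = -5/9 + (-(1*m + 2) + (5 + 6)²) = -5/9 + (-(m + 2) + 11²) = -5/9 + (-(2 + m) + 121) = -5/9 + ((-2 - m) + 121) = -5/9 + (119 - m) = 1066/9 - m)
S(4 - 1*6, 17)*228 - 424 = (1066/9 - 1*17)*228 - 424 = (1066/9 - 17)*228 - 424 = (913/9)*228 - 424 = 69388/3 - 424 = 68116/3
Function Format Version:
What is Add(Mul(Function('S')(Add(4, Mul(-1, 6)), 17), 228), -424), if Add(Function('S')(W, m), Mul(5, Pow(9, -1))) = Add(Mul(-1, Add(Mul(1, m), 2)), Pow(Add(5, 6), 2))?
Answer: Rational(68116, 3) ≈ 22705.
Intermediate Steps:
Function('S')(W, m) = Add(Rational(1066, 9), Mul(-1, m)) (Function('S')(W, m) = Add(Rational(-5, 9), Add(Mul(-1, Add(Mul(1, m), 2)), Pow(Add(5, 6), 2))) = Add(Rational(-5, 9), Add(Mul(-1, Add(m, 2)), Pow(11, 2))) = Add(Rational(-5, 9), Add(Mul(-1, Add(2, m)), 121)) = Add(Rational(-5, 9), Add(Add(-2, Mul(-1, m)), 121)) = Add(Rational(-5, 9), Add(119, Mul(-1, m))) = Add(Rational(1066, 9), Mul(-1, m)))
Add(Mul(Function('S')(Add(4, Mul(-1, 6)), 17), 228), -424) = Add(Mul(Add(Rational(1066, 9), Mul(-1, 17)), 228), -424) = Add(Mul(Add(Rational(1066, 9), -17), 228), -424) = Add(Mul(Rational(913, 9), 228), -424) = Add(Rational(69388, 3), -424) = Rational(68116, 3)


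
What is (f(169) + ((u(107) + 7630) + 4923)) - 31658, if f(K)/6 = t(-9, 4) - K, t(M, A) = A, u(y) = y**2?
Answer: -8646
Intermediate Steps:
f(K) = 24 - 6*K (f(K) = 6*(4 - K) = 24 - 6*K)
(f(169) + ((u(107) + 7630) + 4923)) - 31658 = ((24 - 6*169) + ((107**2 + 7630) + 4923)) - 31658 = ((24 - 1014) + ((11449 + 7630) + 4923)) - 31658 = (-990 + (19079 + 4923)) - 31658 = (-990 + 24002) - 31658 = 23012 - 31658 = -8646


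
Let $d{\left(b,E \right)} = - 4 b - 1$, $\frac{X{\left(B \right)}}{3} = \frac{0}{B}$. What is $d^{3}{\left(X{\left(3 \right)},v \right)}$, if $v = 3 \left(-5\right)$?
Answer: $-1$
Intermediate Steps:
$v = -15$
$X{\left(B \right)} = 0$ ($X{\left(B \right)} = 3 \frac{0}{B} = 3 \cdot 0 = 0$)
$d{\left(b,E \right)} = -1 - 4 b$
$d^{3}{\left(X{\left(3 \right)},v \right)} = \left(-1 - 0\right)^{3} = \left(-1 + 0\right)^{3} = \left(-1\right)^{3} = -1$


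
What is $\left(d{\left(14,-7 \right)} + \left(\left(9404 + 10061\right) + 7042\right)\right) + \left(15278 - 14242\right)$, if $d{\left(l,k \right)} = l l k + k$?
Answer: $26164$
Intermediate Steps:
$d{\left(l,k \right)} = k + k l^{2}$ ($d{\left(l,k \right)} = l^{2} k + k = k l^{2} + k = k + k l^{2}$)
$\left(d{\left(14,-7 \right)} + \left(\left(9404 + 10061\right) + 7042\right)\right) + \left(15278 - 14242\right) = \left(- 7 \left(1 + 14^{2}\right) + \left(\left(9404 + 10061\right) + 7042\right)\right) + \left(15278 - 14242\right) = \left(- 7 \left(1 + 196\right) + \left(19465 + 7042\right)\right) + \left(15278 - 14242\right) = \left(\left(-7\right) 197 + 26507\right) + 1036 = \left(-1379 + 26507\right) + 1036 = 25128 + 1036 = 26164$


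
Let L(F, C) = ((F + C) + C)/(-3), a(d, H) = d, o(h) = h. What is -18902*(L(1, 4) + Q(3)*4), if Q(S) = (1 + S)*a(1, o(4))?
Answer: -245726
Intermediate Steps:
Q(S) = 1 + S (Q(S) = (1 + S)*1 = 1 + S)
L(F, C) = -2*C/3 - F/3 (L(F, C) = ((C + F) + C)*(-1/3) = (F + 2*C)*(-1/3) = -2*C/3 - F/3)
-18902*(L(1, 4) + Q(3)*4) = -18902*((-2/3*4 - 1/3*1) + (1 + 3)*4) = -18902*((-8/3 - 1/3) + 4*4) = -18902*(-3 + 16) = -18902*13 = -245726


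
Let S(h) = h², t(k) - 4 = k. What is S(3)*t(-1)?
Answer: 27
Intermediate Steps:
t(k) = 4 + k
S(3)*t(-1) = 3²*(4 - 1) = 9*3 = 27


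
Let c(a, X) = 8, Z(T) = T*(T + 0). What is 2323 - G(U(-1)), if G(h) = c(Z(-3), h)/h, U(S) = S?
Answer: 2331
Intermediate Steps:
Z(T) = T² (Z(T) = T*T = T²)
G(h) = 8/h
2323 - G(U(-1)) = 2323 - 8/(-1) = 2323 - 8*(-1) = 2323 - 1*(-8) = 2323 + 8 = 2331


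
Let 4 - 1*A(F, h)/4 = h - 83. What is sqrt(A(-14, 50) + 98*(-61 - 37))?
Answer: 4*I*sqrt(591) ≈ 97.242*I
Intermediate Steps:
A(F, h) = 348 - 4*h (A(F, h) = 16 - 4*(h - 83) = 16 - 4*(-83 + h) = 16 + (332 - 4*h) = 348 - 4*h)
sqrt(A(-14, 50) + 98*(-61 - 37)) = sqrt((348 - 4*50) + 98*(-61 - 37)) = sqrt((348 - 200) + 98*(-98)) = sqrt(148 - 9604) = sqrt(-9456) = 4*I*sqrt(591)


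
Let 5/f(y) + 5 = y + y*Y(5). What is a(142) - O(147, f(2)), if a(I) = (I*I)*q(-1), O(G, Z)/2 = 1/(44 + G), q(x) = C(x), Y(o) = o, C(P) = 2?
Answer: 7702646/191 ≈ 40328.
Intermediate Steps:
f(y) = 5/(-5 + 6*y) (f(y) = 5/(-5 + (y + y*5)) = 5/(-5 + (y + 5*y)) = 5/(-5 + 6*y))
q(x) = 2
O(G, Z) = 2/(44 + G)
a(I) = 2*I² (a(I) = (I*I)*2 = I²*2 = 2*I²)
a(142) - O(147, f(2)) = 2*142² - 2/(44 + 147) = 2*20164 - 2/191 = 40328 - 2/191 = 7702646/191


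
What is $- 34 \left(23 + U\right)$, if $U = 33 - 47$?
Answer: $-306$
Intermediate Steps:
$U = -14$ ($U = 33 - 47 = -14$)
$- 34 \left(23 + U\right) = - 34 \left(23 - 14\right) = \left(-34\right) 9 = -306$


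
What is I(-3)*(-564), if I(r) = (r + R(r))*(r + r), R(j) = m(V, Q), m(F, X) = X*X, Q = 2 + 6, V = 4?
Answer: 206424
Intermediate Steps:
Q = 8
m(F, X) = X**2
R(j) = 64 (R(j) = 8**2 = 64)
I(r) = 2*r*(64 + r) (I(r) = (r + 64)*(r + r) = (64 + r)*(2*r) = 2*r*(64 + r))
I(-3)*(-564) = (2*(-3)*(64 - 3))*(-564) = (2*(-3)*61)*(-564) = -366*(-564) = 206424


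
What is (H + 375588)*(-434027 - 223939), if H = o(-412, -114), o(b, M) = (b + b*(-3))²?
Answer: -693867256824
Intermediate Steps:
o(b, M) = 4*b² (o(b, M) = (b - 3*b)² = (-2*b)² = 4*b²)
H = 678976 (H = 4*(-412)² = 4*169744 = 678976)
(H + 375588)*(-434027 - 223939) = (678976 + 375588)*(-434027 - 223939) = 1054564*(-657966) = -693867256824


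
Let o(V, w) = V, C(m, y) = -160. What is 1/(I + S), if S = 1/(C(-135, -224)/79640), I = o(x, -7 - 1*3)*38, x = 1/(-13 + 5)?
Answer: -2/1005 ≈ -0.0019901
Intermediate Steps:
x = -⅛ (x = 1/(-8) = -⅛ ≈ -0.12500)
I = -19/4 (I = -⅛*38 = -19/4 ≈ -4.7500)
S = -1991/4 (S = 1/(-160/79640) = 1/(-160*1/79640) = 1/(-4/1991) = -1991/4 ≈ -497.75)
1/(I + S) = 1/(-19/4 - 1991/4) = 1/(-1005/2) = -2/1005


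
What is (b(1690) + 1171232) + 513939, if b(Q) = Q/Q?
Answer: 1685172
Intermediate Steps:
b(Q) = 1
(b(1690) + 1171232) + 513939 = (1 + 1171232) + 513939 = 1171233 + 513939 = 1685172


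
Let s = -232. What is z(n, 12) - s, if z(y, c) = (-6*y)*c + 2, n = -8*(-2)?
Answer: -918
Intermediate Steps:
n = 16
z(y, c) = 2 - 6*c*y (z(y, c) = -6*c*y + 2 = 2 - 6*c*y)
z(n, 12) - s = (2 - 6*12*16) - 1*(-232) = (2 - 1152) + 232 = -1150 + 232 = -918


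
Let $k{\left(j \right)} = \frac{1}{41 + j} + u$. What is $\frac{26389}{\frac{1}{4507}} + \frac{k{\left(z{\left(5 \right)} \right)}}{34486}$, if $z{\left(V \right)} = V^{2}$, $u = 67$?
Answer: $\frac{270705606629371}{2276076} \approx 1.1894 \cdot 10^{8}$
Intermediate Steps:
$k{\left(j \right)} = 67 + \frac{1}{41 + j}$ ($k{\left(j \right)} = \frac{1}{41 + j} + 67 = 67 + \frac{1}{41 + j}$)
$\frac{26389}{\frac{1}{4507}} + \frac{k{\left(z{\left(5 \right)} \right)}}{34486} = \frac{26389}{\frac{1}{4507}} + \frac{\frac{1}{41 + 5^{2}} \left(2748 + 67 \cdot 5^{2}\right)}{34486} = 26389 \frac{1}{\frac{1}{4507}} + \frac{2748 + 67 \cdot 25}{41 + 25} \cdot \frac{1}{34486} = 26389 \cdot 4507 + \frac{2748 + 1675}{66} \cdot \frac{1}{34486} = 118935223 + \frac{1}{66} \cdot 4423 \cdot \frac{1}{34486} = 118935223 + \frac{4423}{66} \cdot \frac{1}{34486} = 118935223 + \frac{4423}{2276076} = \frac{270705606629371}{2276076}$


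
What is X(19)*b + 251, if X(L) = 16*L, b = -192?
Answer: -58117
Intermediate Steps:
X(19)*b + 251 = (16*19)*(-192) + 251 = 304*(-192) + 251 = -58368 + 251 = -58117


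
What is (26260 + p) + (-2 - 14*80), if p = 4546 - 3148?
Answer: 26536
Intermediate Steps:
p = 1398
(26260 + p) + (-2 - 14*80) = (26260 + 1398) + (-2 - 14*80) = 27658 + (-2 - 1120) = 27658 - 1122 = 26536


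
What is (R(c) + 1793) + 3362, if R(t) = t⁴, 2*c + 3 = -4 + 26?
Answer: 212801/16 ≈ 13300.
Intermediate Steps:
c = 19/2 (c = -3/2 + (-4 + 26)/2 = -3/2 + (½)*22 = -3/2 + 11 = 19/2 ≈ 9.5000)
(R(c) + 1793) + 3362 = ((19/2)⁴ + 1793) + 3362 = (130321/16 + 1793) + 3362 = 159009/16 + 3362 = 212801/16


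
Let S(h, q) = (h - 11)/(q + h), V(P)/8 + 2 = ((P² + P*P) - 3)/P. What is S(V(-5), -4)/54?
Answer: 73/3672 ≈ 0.019880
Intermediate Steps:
V(P) = -16 + 8*(-3 + 2*P²)/P (V(P) = -16 + 8*(((P² + P*P) - 3)/P) = -16 + 8*(((P² + P²) - 3)/P) = -16 + 8*((2*P² - 3)/P) = -16 + 8*((-3 + 2*P²)/P) = -16 + 8*(-3 + 2*P²)/P)
S(h, q) = (-11 + h)/(h + q)
S(V(-5), -4)/54 = ((-11 + (-16 - 24/(-5) + 16*(-5)))/((-16 - 24/(-5) + 16*(-5)) - 4))/54 = ((-11 + (-16 - 24*(-⅕) - 80))/((-16 - 24*(-⅕) - 80) - 4))/54 = ((-11 + (-16 + 24/5 - 80))/((-16 + 24/5 - 80) - 4))/54 = ((-11 - 456/5)/(-456/5 - 4))/54 = (-511/5/(-476/5))/54 = (-5/476*(-511/5))/54 = (1/54)*(73/68) = 73/3672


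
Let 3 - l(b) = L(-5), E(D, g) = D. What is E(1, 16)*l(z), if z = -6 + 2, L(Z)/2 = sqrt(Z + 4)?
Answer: 3 - 2*I ≈ 3.0 - 2.0*I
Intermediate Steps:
L(Z) = 2*sqrt(4 + Z) (L(Z) = 2*sqrt(Z + 4) = 2*sqrt(4 + Z))
z = -4
l(b) = 3 - 2*I (l(b) = 3 - 2*sqrt(4 - 5) = 3 - 2*sqrt(-1) = 3 - 2*I)
E(1, 16)*l(z) = 1*(3 - 2*I) = 3 - 2*I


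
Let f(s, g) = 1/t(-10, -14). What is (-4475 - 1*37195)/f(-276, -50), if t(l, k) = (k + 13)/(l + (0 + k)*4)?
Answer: -6945/11 ≈ -631.36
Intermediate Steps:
t(l, k) = (13 + k)/(l + 4*k) (t(l, k) = (13 + k)/(l + k*4) = (13 + k)/(l + 4*k))
f(s, g) = 66 (f(s, g) = 1/((13 - 14)/(-10 + 4*(-14))) = 1/(-1/(-10 - 56)) = 1/(-1/(-66)) = 1/(-1/66*(-1)) = 1/(1/66) = 66)
(-4475 - 1*37195)/f(-276, -50) = (-4475 - 1*37195)/66 = (-4475 - 37195)*(1/66) = -41670*1/66 = -6945/11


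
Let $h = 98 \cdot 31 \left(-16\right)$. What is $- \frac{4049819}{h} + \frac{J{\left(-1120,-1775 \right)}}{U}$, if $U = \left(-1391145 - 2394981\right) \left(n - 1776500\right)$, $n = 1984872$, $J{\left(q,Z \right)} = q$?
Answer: $\frac{399374240610869641}{4793494002394272} \approx 83.316$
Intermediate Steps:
$U = -788922646872$ ($U = \left(-1391145 - 2394981\right) \left(1984872 - 1776500\right) = \left(-3786126\right) 208372 = -788922646872$)
$h = -48608$ ($h = 3038 \left(-16\right) = -48608$)
$- \frac{4049819}{h} + \frac{J{\left(-1120,-1775 \right)}}{U} = - \frac{4049819}{-48608} - \frac{1120}{-788922646872} = \left(-4049819\right) \left(- \frac{1}{48608}\right) - - \frac{140}{98615330859} = \frac{4049819}{48608} + \frac{140}{98615330859} = \frac{399374240610869641}{4793494002394272}$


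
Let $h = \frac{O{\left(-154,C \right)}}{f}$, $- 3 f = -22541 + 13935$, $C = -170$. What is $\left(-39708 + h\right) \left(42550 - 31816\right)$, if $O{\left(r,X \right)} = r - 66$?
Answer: $- \frac{1834052608836}{4303} \approx -4.2623 \cdot 10^{8}$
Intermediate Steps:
$f = \frac{8606}{3}$ ($f = - \frac{-22541 + 13935}{3} = \left(- \frac{1}{3}\right) \left(-8606\right) = \frac{8606}{3} \approx 2868.7$)
$O{\left(r,X \right)} = -66 + r$ ($O{\left(r,X \right)} = r - 66 = -66 + r$)
$h = - \frac{330}{4303}$ ($h = \frac{-66 - 154}{\frac{8606}{3}} = \left(-220\right) \frac{3}{8606} = - \frac{330}{4303} \approx -0.076691$)
$\left(-39708 + h\right) \left(42550 - 31816\right) = \left(-39708 - \frac{330}{4303}\right) \left(42550 - 31816\right) = \left(- \frac{170863854}{4303}\right) 10734 = - \frac{1834052608836}{4303}$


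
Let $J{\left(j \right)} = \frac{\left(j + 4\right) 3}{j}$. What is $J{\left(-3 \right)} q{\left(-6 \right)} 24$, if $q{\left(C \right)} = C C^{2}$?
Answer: $5184$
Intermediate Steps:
$q{\left(C \right)} = C^{3}$
$J{\left(j \right)} = \frac{12 + 3 j}{j}$ ($J{\left(j \right)} = \frac{\left(4 + j\right) 3}{j} = \frac{12 + 3 j}{j}$)
$J{\left(-3 \right)} q{\left(-6 \right)} 24 = \left(3 + \frac{12}{-3}\right) \left(-6\right)^{3} \cdot 24 = \left(3 + 12 \left(- \frac{1}{3}\right)\right) \left(-216\right) 24 = \left(3 - 4\right) \left(-216\right) 24 = \left(-1\right) \left(-216\right) 24 = 216 \cdot 24 = 5184$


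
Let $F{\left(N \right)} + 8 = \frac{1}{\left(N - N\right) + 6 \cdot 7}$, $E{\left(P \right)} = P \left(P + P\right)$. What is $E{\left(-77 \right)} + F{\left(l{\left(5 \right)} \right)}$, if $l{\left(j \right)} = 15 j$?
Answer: $\frac{497701}{42} \approx 11850.0$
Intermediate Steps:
$E{\left(P \right)} = 2 P^{2}$ ($E{\left(P \right)} = P 2 P = 2 P^{2}$)
$F{\left(N \right)} = - \frac{335}{42}$ ($F{\left(N \right)} = -8 + \frac{1}{\left(N - N\right) + 6 \cdot 7} = -8 + \frac{1}{0 + 42} = -8 + \frac{1}{42} = - \frac{335}{42}$)
$E{\left(-77 \right)} + F{\left(l{\left(5 \right)} \right)} = 2 \left(-77\right)^{2} - \frac{335}{42} = 2 \cdot 5929 - \frac{335}{42} = 11858 - \frac{335}{42} = \frac{497701}{42}$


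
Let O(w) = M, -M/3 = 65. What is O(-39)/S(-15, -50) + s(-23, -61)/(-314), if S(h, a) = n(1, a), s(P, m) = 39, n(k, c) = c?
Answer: 2964/785 ≈ 3.7758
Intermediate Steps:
M = -195 (M = -3*65 = -195)
O(w) = -195
S(h, a) = a
O(-39)/S(-15, -50) + s(-23, -61)/(-314) = -195/(-50) + 39/(-314) = -195*(-1/50) + 39*(-1/314) = 39/10 - 39/314 = 2964/785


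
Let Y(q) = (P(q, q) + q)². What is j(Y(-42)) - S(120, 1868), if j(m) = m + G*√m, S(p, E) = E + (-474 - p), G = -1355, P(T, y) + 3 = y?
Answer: -111590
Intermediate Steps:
P(T, y) = -3 + y
S(p, E) = -474 + E - p
Y(q) = (-3 + 2*q)² (Y(q) = ((-3 + q) + q)² = (-3 + 2*q)²)
j(m) = m - 1355*√m
j(Y(-42)) - S(120, 1868) = ((-3 + 2*(-42))² - 1355*√((-3 + 2*(-42))²)) - (-474 + 1868 - 1*120) = ((-3 - 84)² - 1355*√((-3 - 84)²)) - (-474 + 1868 - 120) = ((-87)² - 1355*√((-87)²)) - 1*1274 = (7569 - 1355*√7569) - 1274 = (7569 - 1355*87) - 1274 = (7569 - 117885) - 1274 = -110316 - 1274 = -111590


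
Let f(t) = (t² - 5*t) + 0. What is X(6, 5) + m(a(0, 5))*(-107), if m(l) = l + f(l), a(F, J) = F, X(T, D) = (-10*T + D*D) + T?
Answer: -29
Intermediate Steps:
f(t) = t² - 5*t
X(T, D) = D² - 9*T (X(T, D) = (-10*T + D²) + T = (D² - 10*T) + T = D² - 9*T)
m(l) = l + l*(-5 + l)
X(6, 5) + m(a(0, 5))*(-107) = (5² - 9*6) + (0*(-4 + 0))*(-107) = (25 - 54) + (0*(-4))*(-107) = -29 + 0*(-107) = -29 + 0 = -29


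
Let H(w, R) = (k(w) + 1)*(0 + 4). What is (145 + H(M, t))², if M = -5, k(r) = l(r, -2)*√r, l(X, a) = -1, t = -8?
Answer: 22121 - 1192*I*√5 ≈ 22121.0 - 2665.4*I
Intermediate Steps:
k(r) = -√r
H(w, R) = 4 - 4*√w (H(w, R) = (-√w + 1)*(0 + 4) = (1 - √w)*4 = 4 - 4*√w)
(145 + H(M, t))² = (145 + (4 - 4*I*√5))² = (149 - 4*I*√5)²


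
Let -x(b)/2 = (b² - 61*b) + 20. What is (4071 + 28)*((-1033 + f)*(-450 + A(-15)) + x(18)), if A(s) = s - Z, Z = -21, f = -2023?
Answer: 5567966828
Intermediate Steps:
x(b) = -40 - 2*b² + 122*b (x(b) = -2*((b² - 61*b) + 20) = -2*(20 + b² - 61*b) = -40 - 2*b² + 122*b)
A(s) = 21 + s (A(s) = s - 1*(-21) = s + 21 = 21 + s)
(4071 + 28)*((-1033 + f)*(-450 + A(-15)) + x(18)) = (4071 + 28)*((-1033 - 2023)*(-450 + (21 - 15)) + (-40 - 2*18² + 122*18)) = 4099*(-3056*(-450 + 6) + (-40 - 2*324 + 2196)) = 4099*(-3056*(-444) + (-40 - 648 + 2196)) = 4099*(1356864 + 1508) = 4099*1358372 = 5567966828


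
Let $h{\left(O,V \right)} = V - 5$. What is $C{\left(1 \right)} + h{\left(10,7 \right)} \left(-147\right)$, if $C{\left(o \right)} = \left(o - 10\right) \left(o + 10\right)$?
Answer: $-393$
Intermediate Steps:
$h{\left(O,V \right)} = -5 + V$
$C{\left(o \right)} = \left(-10 + o\right) \left(10 + o\right)$
$C{\left(1 \right)} + h{\left(10,7 \right)} \left(-147\right) = \left(-100 + 1^{2}\right) + \left(-5 + 7\right) \left(-147\right) = \left(-100 + 1\right) + 2 \left(-147\right) = -99 - 294 = -393$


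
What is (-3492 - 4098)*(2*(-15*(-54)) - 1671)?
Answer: 387090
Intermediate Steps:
(-3492 - 4098)*(2*(-15*(-54)) - 1671) = -7590*(2*810 - 1671) = -7590*(1620 - 1671) = -7590*(-51) = 387090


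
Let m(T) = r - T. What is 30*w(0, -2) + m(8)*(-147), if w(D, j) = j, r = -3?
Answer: 1557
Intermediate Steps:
m(T) = -3 - T
30*w(0, -2) + m(8)*(-147) = 30*(-2) + (-3 - 1*8)*(-147) = -60 + (-3 - 8)*(-147) = -60 - 11*(-147) = -60 + 1617 = 1557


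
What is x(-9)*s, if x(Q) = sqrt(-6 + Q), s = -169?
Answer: -169*I*sqrt(15) ≈ -654.53*I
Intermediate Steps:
x(-9)*s = sqrt(-6 - 9)*(-169) = sqrt(-15)*(-169) = (I*sqrt(15))*(-169) = -169*I*sqrt(15)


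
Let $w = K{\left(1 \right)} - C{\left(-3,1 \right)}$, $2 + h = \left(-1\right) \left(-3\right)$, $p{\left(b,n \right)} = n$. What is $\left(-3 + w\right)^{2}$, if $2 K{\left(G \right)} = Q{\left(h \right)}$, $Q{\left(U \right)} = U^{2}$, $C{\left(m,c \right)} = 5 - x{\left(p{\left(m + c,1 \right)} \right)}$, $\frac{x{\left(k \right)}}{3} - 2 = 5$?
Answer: $\frac{729}{4} \approx 182.25$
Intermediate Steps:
$x{\left(k \right)} = 21$ ($x{\left(k \right)} = 6 + 3 \cdot 5 = 6 + 15 = 21$)
$C{\left(m,c \right)} = -16$ ($C{\left(m,c \right)} = 5 - 21 = -16$)
$h = 1$ ($h = -2 - -3 = -2 + 3 = 1$)
$K{\left(G \right)} = \frac{1}{2}$ ($K{\left(G \right)} = \frac{1^{2}}{2} = \frac{1}{2} \cdot 1 = \frac{1}{2}$)
$w = \frac{33}{2}$ ($w = \frac{1}{2} - -16 = \frac{1}{2} + 16 = \frac{33}{2} \approx 16.5$)
$\left(-3 + w\right)^{2} = \left(-3 + \frac{33}{2}\right)^{2} = \left(\frac{27}{2}\right)^{2} = \frac{729}{4}$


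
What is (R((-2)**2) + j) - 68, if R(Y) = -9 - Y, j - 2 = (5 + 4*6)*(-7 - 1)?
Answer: -311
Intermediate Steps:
j = -230 (j = 2 + (5 + 4*6)*(-7 - 1) = 2 + (5 + 24)*(-8) = 2 + 29*(-8) = 2 - 232 = -230)
(R((-2)**2) + j) - 68 = ((-9 - 1*(-2)**2) - 230) - 68 = ((-9 - 1*4) - 230) - 68 = ((-9 - 4) - 230) - 68 = (-13 - 230) - 68 = -243 - 68 = -311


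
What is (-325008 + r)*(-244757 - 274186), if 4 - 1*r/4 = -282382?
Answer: -417508325448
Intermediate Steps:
r = 1129544 (r = 16 - 4*(-282382) = 16 + 1129528 = 1129544)
(-325008 + r)*(-244757 - 274186) = (-325008 + 1129544)*(-244757 - 274186) = 804536*(-518943) = -417508325448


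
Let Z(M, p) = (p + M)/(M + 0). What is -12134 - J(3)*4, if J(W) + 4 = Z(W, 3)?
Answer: -12126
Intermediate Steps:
Z(M, p) = (M + p)/M
J(W) = -4 + (3 + W)/W (J(W) = -4 + (W + 3)/W = -4 + (3 + W)/W)
-12134 - J(3)*4 = -12134 - (-3 + 3/3)*4 = -12134 - (-3 + 3*(1/3))*4 = -12134 - (-3 + 1)*4 = -12134 - (-2)*4 = -12134 - 1*(-8) = -12134 + 8 = -12126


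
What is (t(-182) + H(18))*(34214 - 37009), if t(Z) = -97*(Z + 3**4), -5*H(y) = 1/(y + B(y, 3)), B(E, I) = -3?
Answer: -410738666/15 ≈ -2.7383e+7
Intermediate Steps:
H(y) = -1/(5*(-3 + y)) (H(y) = -1/(5*(y - 3)) = -1/(5*(-3 + y)))
t(Z) = -7857 - 97*Z (t(Z) = -97*(Z + 81) = -97*(81 + Z) = -7857 - 97*Z)
(t(-182) + H(18))*(34214 - 37009) = ((-7857 - 97*(-182)) - 1/(-15 + 5*18))*(34214 - 37009) = ((-7857 + 17654) - 1/(-15 + 90))*(-2795) = (9797 - 1/75)*(-2795) = (734774/75)*(-2795) = -410738666/15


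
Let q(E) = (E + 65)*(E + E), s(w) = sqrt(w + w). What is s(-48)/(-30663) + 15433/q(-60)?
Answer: -15433/600 - 4*I*sqrt(6)/30663 ≈ -25.722 - 0.00031954*I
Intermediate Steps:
s(w) = sqrt(2)*sqrt(w) (s(w) = sqrt(2*w) = sqrt(2)*sqrt(w))
q(E) = 2*E*(65 + E) (q(E) = (65 + E)*(2*E) = 2*E*(65 + E))
s(-48)/(-30663) + 15433/q(-60) = (sqrt(2)*sqrt(-48))/(-30663) + 15433/((2*(-60)*(65 - 60))) = (sqrt(2)*(4*I*sqrt(3)))*(-1/30663) + 15433/((2*(-60)*5)) = (4*I*sqrt(6))*(-1/30663) + 15433/(-600) = -4*I*sqrt(6)/30663 + 15433*(-1/600) = -4*I*sqrt(6)/30663 - 15433/600 = -15433/600 - 4*I*sqrt(6)/30663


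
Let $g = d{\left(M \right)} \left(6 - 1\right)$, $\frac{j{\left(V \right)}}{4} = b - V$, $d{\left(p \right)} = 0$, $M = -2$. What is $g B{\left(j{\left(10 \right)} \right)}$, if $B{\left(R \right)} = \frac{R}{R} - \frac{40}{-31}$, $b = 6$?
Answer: $0$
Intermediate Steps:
$j{\left(V \right)} = 24 - 4 V$ ($j{\left(V \right)} = 4 \left(6 - V\right) = 24 - 4 V$)
$B{\left(R \right)} = \frac{71}{31}$ ($B{\left(R \right)} = 1 - - \frac{40}{31} = 1 + \frac{40}{31} = \frac{71}{31}$)
$g = 0$ ($g = 0 \left(6 - 1\right) = 0 \cdot 5 = 0$)
$g B{\left(j{\left(10 \right)} \right)} = 0 \cdot \frac{71}{31} = 0$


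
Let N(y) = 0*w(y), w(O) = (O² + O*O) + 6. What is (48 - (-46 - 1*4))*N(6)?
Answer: 0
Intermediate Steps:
w(O) = 6 + 2*O² (w(O) = (O² + O²) + 6 = 2*O² + 6 = 6 + 2*O²)
N(y) = 0 (N(y) = 0*(6 + 2*y²) = 0)
(48 - (-46 - 1*4))*N(6) = (48 - (-46 - 1*4))*0 = (48 - (-46 - 4))*0 = (48 - 1*(-50))*0 = (48 + 50)*0 = 98*0 = 0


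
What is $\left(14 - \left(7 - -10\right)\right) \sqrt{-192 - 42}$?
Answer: $- 9 i \sqrt{26} \approx - 45.891 i$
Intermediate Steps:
$\left(14 - \left(7 - -10\right)\right) \sqrt{-192 - 42} = \left(14 - \left(7 + 10\right)\right) \sqrt{-234} = \left(14 - 17\right) 3 i \sqrt{26} = - 3 \cdot 3 i \sqrt{26} = - 9 i \sqrt{26}$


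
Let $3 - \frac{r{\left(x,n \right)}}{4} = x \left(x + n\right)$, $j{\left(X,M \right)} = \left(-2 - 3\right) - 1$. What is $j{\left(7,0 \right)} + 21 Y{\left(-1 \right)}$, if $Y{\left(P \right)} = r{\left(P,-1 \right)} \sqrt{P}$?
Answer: $-6 + 84 i \approx -6.0 + 84.0 i$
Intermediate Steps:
$j{\left(X,M \right)} = -6$ ($j{\left(X,M \right)} = -5 - 1 = -6$)
$r{\left(x,n \right)} = 12 - 4 x \left(n + x\right)$ ($r{\left(x,n \right)} = 12 - 4 x \left(x + n\right) = 12 - 4 x \left(n + x\right)$)
$Y{\left(P \right)} = \sqrt{P} \left(12 - 4 P^{2} + 4 P\right)$ ($Y{\left(P \right)} = \left(12 - 4 P^{2} - - 4 P\right) \sqrt{P} = \left(12 - 4 P^{2} + 4 P\right) \sqrt{P} = \sqrt{P} \left(12 - 4 P^{2} + 4 P\right)$)
$j{\left(7,0 \right)} + 21 Y{\left(-1 \right)} = -6 + 21 \cdot 4 \sqrt{-1} \left(3 - 1 - \left(-1\right)^{2}\right) = -6 + 21 \cdot 4 i \left(3 - 1 - 1\right) = -6 + 21 \cdot 4 i 1 = -6 + 21 \cdot 4 i = -6 + 84 i$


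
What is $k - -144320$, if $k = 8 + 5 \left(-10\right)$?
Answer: $144278$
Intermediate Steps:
$k = -42$ ($k = 8 - 50 = -42$)
$k - -144320 = -42 - -144320 = -42 + 144320 = 144278$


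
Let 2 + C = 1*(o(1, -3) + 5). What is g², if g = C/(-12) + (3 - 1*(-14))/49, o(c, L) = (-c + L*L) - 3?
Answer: 2209/21609 ≈ 0.10223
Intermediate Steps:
o(c, L) = -3 + L² - c (o(c, L) = (-c + L²) - 3 = (L² - c) - 3 = -3 + L² - c)
C = 8 (C = -2 + 1*((-3 + (-3)² - 1*1) + 5) = -2 + 1*((-3 + 9 - 1) + 5) = -2 + 1*(5 + 5) = -2 + 1*10 = -2 + 10 = 8)
g = -47/147 (g = 8/(-12) + (3 - 1*(-14))/49 = 8*(-1/12) + (3 + 14)*(1/49) = -⅔ + 17*(1/49) = -⅔ + 17/49 = -47/147 ≈ -0.31973)
g² = (-47/147)² = 2209/21609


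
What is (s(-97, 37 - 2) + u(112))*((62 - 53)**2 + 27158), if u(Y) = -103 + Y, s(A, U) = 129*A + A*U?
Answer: -433072861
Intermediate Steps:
(s(-97, 37 - 2) + u(112))*((62 - 53)**2 + 27158) = (-97*(129 + (37 - 2)) + (-103 + 112))*((62 - 53)**2 + 27158) = (-97*(129 + 35) + 9)*(9**2 + 27158) = (-97*164 + 9)*(81 + 27158) = (-15908 + 9)*27239 = -15899*27239 = -433072861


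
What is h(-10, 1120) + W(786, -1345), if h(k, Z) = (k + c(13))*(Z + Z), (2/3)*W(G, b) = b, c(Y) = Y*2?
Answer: 67645/2 ≈ 33823.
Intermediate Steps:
c(Y) = 2*Y
W(G, b) = 3*b/2
h(k, Z) = 2*Z*(26 + k) (h(k, Z) = (k + 2*13)*(Z + Z) = (k + 26)*(2*Z) = (26 + k)*(2*Z) = 2*Z*(26 + k))
h(-10, 1120) + W(786, -1345) = 2*1120*(26 - 10) + (3/2)*(-1345) = 2*1120*16 - 4035/2 = 35840 - 4035/2 = 67645/2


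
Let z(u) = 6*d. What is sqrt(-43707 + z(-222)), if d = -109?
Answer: 3*I*sqrt(4929) ≈ 210.62*I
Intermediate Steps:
z(u) = -654 (z(u) = 6*(-109) = -654)
sqrt(-43707 + z(-222)) = sqrt(-43707 - 654) = sqrt(-44361) = 3*I*sqrt(4929)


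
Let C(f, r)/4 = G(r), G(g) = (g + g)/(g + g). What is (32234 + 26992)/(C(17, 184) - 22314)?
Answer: -29613/11155 ≈ -2.6547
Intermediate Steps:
G(g) = 1 (G(g) = (2*g)/((2*g)) = (2*g)*(1/(2*g)) = 1)
C(f, r) = 4 (C(f, r) = 4*1 = 4)
(32234 + 26992)/(C(17, 184) - 22314) = (32234 + 26992)/(4 - 22314) = 59226/(-22310) = 59226*(-1/22310) = -29613/11155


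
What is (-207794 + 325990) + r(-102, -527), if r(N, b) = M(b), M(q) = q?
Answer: 117669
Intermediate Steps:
r(N, b) = b
(-207794 + 325990) + r(-102, -527) = (-207794 + 325990) - 527 = 118196 - 527 = 117669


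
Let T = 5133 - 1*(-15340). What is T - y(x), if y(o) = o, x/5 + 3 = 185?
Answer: 19563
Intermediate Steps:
T = 20473 (T = 5133 + 15340 = 20473)
x = 910 (x = -15 + 5*185 = -15 + 925 = 910)
T - y(x) = 20473 - 1*910 = 20473 - 910 = 19563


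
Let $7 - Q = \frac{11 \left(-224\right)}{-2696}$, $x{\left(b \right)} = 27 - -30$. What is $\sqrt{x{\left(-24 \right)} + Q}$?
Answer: $\frac{2 \sqrt{1791155}}{337} \approx 7.9427$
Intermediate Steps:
$x{\left(b \right)} = 57$ ($x{\left(b \right)} = 27 + 30 = 57$)
$Q = \frac{2051}{337}$ ($Q = 7 - \frac{11 \left(-224\right)}{-2696} = 7 - \left(-2464\right) \left(- \frac{1}{2696}\right) = 7 - \frac{308}{337} = \frac{2051}{337} \approx 6.0861$)
$\sqrt{x{\left(-24 \right)} + Q} = \sqrt{57 + \frac{2051}{337}} = \sqrt{\frac{21260}{337}} = \frac{2 \sqrt{1791155}}{337}$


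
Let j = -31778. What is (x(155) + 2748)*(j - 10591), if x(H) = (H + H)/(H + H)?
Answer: -116472381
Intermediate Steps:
x(H) = 1 (x(H) = (2*H)/((2*H)) = (2*H)*(1/(2*H)) = 1)
(x(155) + 2748)*(j - 10591) = (1 + 2748)*(-31778 - 10591) = 2749*(-42369) = -116472381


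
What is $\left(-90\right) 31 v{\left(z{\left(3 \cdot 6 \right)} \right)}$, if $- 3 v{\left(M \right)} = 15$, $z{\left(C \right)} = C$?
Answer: $13950$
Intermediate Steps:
$v{\left(M \right)} = -5$ ($v{\left(M \right)} = \left(- \frac{1}{3}\right) 15 = -5$)
$\left(-90\right) 31 v{\left(z{\left(3 \cdot 6 \right)} \right)} = \left(-90\right) 31 \left(-5\right) = \left(-2790\right) \left(-5\right) = 13950$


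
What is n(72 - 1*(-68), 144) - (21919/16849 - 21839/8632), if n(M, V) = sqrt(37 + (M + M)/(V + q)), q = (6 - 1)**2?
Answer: 2153741/1752296 + sqrt(6533)/13 ≈ 7.4466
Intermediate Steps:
q = 25 (q = 5**2 = 25)
n(M, V) = sqrt(37 + 2*M/(25 + V)) (n(M, V) = sqrt(37 + (M + M)/(V + 25)) = sqrt(37 + (2*M)/(25 + V)) = sqrt(37 + 2*M/(25 + V)))
n(72 - 1*(-68), 144) - (21919/16849 - 21839/8632) = sqrt((925 + 2*(72 - 1*(-68)) + 37*144)/(25 + 144)) - (21919/16849 - 21839/8632) = sqrt((925 + 2*(72 + 68) + 5328)/169) - (21919*(1/16849) - 21839*1/8632) = sqrt((925 + 2*140 + 5328)/169) - (21919/16849 - 21839/8632) = sqrt((925 + 280 + 5328)/169) - 1*(-2153741/1752296) = sqrt((1/169)*6533) + 2153741/1752296 = sqrt(6533/169) + 2153741/1752296 = sqrt(6533)/13 + 2153741/1752296 = 2153741/1752296 + sqrt(6533)/13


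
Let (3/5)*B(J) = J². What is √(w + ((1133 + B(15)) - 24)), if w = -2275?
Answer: I*√791 ≈ 28.125*I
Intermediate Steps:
B(J) = 5*J²/3
√(w + ((1133 + B(15)) - 24)) = √(-2275 + ((1133 + (5/3)*15²) - 24)) = √(-2275 + ((1133 + (5/3)*225) - 24)) = √(-2275 + ((1133 + 375) - 24)) = √(-2275 + (1508 - 24)) = √(-2275 + 1484) = √(-791) = I*√791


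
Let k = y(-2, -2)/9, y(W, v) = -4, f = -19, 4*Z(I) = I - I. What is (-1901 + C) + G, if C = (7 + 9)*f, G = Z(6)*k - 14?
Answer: -2219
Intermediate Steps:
Z(I) = 0 (Z(I) = (I - I)/4 = (¼)*0 = 0)
k = -4/9 ≈ -0.44444
G = -14 (G = 0*(-4/9) - 14 = 0 - 14 = -14)
C = -304 (C = (7 + 9)*(-19) = 16*(-19) = -304)
(-1901 + C) + G = (-1901 - 304) - 14 = -2205 - 14 = -2219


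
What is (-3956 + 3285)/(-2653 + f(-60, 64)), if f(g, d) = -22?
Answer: 671/2675 ≈ 0.25084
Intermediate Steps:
(-3956 + 3285)/(-2653 + f(-60, 64)) = (-3956 + 3285)/(-2653 - 22) = -671/(-2675) = -671*(-1/2675) = 671/2675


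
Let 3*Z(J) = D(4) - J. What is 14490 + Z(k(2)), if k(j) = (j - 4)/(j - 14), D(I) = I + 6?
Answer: 260879/18 ≈ 14493.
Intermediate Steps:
D(I) = 6 + I
k(j) = (-4 + j)/(-14 + j)
Z(J) = 10/3 - J/3 (Z(J) = ((6 + 4) - J)/3 = (10 - J)/3 = 10/3 - J/3)
14490 + Z(k(2)) = 14490 + (10/3 - (-4 + 2)/(3*(-14 + 2))) = 14490 + (10/3 - (-2)/(3*(-12))) = 14490 + (10/3 - (-1)*(-2)/36) = 14490 + (10/3 - 1/3*1/6) = 14490 + (10/3 - 1/18) = 14490 + 59/18 = 260879/18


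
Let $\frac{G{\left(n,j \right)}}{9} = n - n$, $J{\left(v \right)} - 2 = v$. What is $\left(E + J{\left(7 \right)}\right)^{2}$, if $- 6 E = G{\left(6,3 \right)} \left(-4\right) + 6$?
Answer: $64$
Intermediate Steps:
$J{\left(v \right)} = 2 + v$
$G{\left(n,j \right)} = 0$ ($G{\left(n,j \right)} = 9 \left(n - n\right) = 9 \cdot 0 = 0$)
$E = -1$ ($E = - \frac{0 \left(-4\right) + 6}{6} = - \frac{0 + 6}{6} = \left(- \frac{1}{6}\right) 6 = -1$)
$\left(E + J{\left(7 \right)}\right)^{2} = \left(-1 + \left(2 + 7\right)\right)^{2} = \left(-1 + 9\right)^{2} = 8^{2} = 64$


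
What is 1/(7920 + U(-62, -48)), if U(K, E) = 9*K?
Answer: 1/7362 ≈ 0.00013583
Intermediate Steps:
1/(7920 + U(-62, -48)) = 1/(7920 + 9*(-62)) = 1/(7920 - 558) = 1/7362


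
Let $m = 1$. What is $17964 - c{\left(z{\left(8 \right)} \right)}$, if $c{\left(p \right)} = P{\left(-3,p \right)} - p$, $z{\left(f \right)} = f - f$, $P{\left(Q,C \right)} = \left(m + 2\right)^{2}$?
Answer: $17955$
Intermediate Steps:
$P{\left(Q,C \right)} = 9$ ($P{\left(Q,C \right)} = \left(1 + 2\right)^{2} = 3^{2} = 9$)
$z{\left(f \right)} = 0$
$c{\left(p \right)} = 9 - p$
$17964 - c{\left(z{\left(8 \right)} \right)} = 17964 - \left(9 - 0\right) = 17964 - \left(9 + 0\right) = 17964 - 9 = 17955$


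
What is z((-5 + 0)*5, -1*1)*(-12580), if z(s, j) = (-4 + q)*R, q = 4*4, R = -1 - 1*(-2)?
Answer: -150960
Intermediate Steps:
R = 1 (R = -1 + 2 = 1)
q = 16
z(s, j) = 12 (z(s, j) = (-4 + 16)*1 = 12*1 = 12)
z((-5 + 0)*5, -1*1)*(-12580) = 12*(-12580) = -150960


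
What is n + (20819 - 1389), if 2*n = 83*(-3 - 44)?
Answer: 34959/2 ≈ 17480.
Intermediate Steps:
n = -3901/2 (n = (83*(-3 - 44))/2 = (83*(-47))/2 = (½)*(-3901) = -3901/2 ≈ -1950.5)
n + (20819 - 1389) = -3901/2 + (20819 - 1389) = -3901/2 + 19430 = 34959/2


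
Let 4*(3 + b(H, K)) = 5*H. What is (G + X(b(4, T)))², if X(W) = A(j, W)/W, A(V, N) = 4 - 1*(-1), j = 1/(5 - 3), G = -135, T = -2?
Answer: 70225/4 ≈ 17556.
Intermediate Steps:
j = ½ (j = 1/2 = ½ ≈ 0.50000)
A(V, N) = 5 (A(V, N) = 4 + 1 = 5)
b(H, K) = -3 + 5*H/4 (b(H, K) = -3 + (5*H)/4 = -3 + 5*H/4)
X(W) = 5/W
(G + X(b(4, T)))² = (-135 + 5/(-3 + (5/4)*4))² = (-135 + 5/(-3 + 5))² = (-135 + 5/2)² = (-265/2)² = 70225/4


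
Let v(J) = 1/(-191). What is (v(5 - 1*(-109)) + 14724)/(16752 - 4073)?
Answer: 2812283/2421689 ≈ 1.1613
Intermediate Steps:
v(J) = -1/191
(v(5 - 1*(-109)) + 14724)/(16752 - 4073) = (-1/191 + 14724)/(16752 - 4073) = (2812283/191)/12679 = (2812283/191)*(1/12679) = 2812283/2421689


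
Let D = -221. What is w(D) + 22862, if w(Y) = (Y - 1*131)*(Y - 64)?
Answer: 123182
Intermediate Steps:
w(Y) = (-131 + Y)*(-64 + Y) (w(Y) = (Y - 131)*(-64 + Y) = (-131 + Y)*(-64 + Y))
w(D) + 22862 = (8384 + (-221)² - 195*(-221)) + 22862 = (8384 + 48841 + 43095) + 22862 = 100320 + 22862 = 123182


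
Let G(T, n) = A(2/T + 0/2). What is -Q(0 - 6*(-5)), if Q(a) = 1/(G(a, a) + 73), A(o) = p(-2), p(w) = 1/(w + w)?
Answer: -4/291 ≈ -0.013746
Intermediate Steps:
p(w) = 1/(2*w)
A(o) = -¼ (A(o) = (½)/(-2) = (½)*(-½) = -¼)
G(T, n) = -¼
Q(a) = 4/291 (Q(a) = 1/(-¼ + 73) = 1/(291/4) = 4/291)
-Q(0 - 6*(-5)) = -1*4/291 = -4/291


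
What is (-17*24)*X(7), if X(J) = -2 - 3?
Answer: 2040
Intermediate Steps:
X(J) = -5
(-17*24)*X(7) = -17*24*(-5) = -408*(-5) = 2040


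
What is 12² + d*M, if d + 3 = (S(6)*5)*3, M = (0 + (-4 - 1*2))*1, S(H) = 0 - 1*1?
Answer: 252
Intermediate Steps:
S(H) = -1 (S(H) = 0 - 1 = -1)
M = -6 (M = (0 + (-4 - 2))*1 = (0 - 6)*1 = -6*1 = -6)
d = -18 (d = -3 - 1*5*3 = -3 - 5*3 = -3 - 15 = -18)
12² + d*M = 12² - 18*(-6) = 144 + 108 = 252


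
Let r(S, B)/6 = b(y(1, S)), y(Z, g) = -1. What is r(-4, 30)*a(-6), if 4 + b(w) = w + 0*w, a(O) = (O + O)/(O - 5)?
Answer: -360/11 ≈ -32.727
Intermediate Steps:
a(O) = 2*O/(-5 + O) (a(O) = (2*O)/(-5 + O) = 2*O/(-5 + O))
b(w) = -4 + w (b(w) = -4 + (w + 0*w) = -4 + (w + 0) = -4 + w)
r(S, B) = -30 (r(S, B) = 6*(-4 - 1) = 6*(-5) = -30)
r(-4, 30)*a(-6) = -60*(-6)/(-5 - 6) = -60*(-6)/(-11) = -60*(-6)*(-1)/11 = -30*12/11 = -360/11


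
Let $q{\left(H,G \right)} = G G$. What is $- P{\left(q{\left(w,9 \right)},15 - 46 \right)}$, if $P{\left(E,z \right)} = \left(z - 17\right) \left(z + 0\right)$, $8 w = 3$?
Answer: $-1488$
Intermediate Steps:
$w = \frac{3}{8}$ ($w = \frac{1}{8} \cdot 3 = \frac{3}{8} \approx 0.375$)
$q{\left(H,G \right)} = G^{2}$
$P{\left(E,z \right)} = z \left(-17 + z\right)$ ($P{\left(E,z \right)} = \left(-17 + z\right) z = z \left(-17 + z\right)$)
$- P{\left(q{\left(w,9 \right)},15 - 46 \right)} = - \left(15 - 46\right) \left(-17 + \left(15 - 46\right)\right) = - \left(-31\right) \left(-17 - 31\right) = - \left(-31\right) \left(-48\right) = \left(-1\right) 1488 = -1488$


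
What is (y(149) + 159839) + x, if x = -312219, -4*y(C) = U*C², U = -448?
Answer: 2334132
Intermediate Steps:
y(C) = 112*C² (y(C) = -(-112)*C² = 112*C²)
(y(149) + 159839) + x = (112*149² + 159839) - 312219 = (112*22201 + 159839) - 312219 = (2486512 + 159839) - 312219 = 2646351 - 312219 = 2334132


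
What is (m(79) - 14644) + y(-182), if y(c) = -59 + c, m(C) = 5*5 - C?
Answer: -14939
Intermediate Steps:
m(C) = 25 - C
(m(79) - 14644) + y(-182) = ((25 - 1*79) - 14644) + (-59 - 182) = ((25 - 79) - 14644) - 241 = (-54 - 14644) - 241 = -14698 - 241 = -14939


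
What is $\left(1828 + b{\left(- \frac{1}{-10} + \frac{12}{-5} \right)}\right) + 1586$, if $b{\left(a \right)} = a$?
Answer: $\frac{34117}{10} \approx 3411.7$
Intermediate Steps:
$\left(1828 + b{\left(- \frac{1}{-10} + \frac{12}{-5} \right)}\right) + 1586 = \left(1828 + \left(- \frac{1}{-10} + \frac{12}{-5}\right)\right) + 1586 = \left(1828 + \left(\left(-1\right) \left(- \frac{1}{10}\right) + 12 \left(- \frac{1}{5}\right)\right)\right) + 1586 = \left(1828 + \left(\frac{1}{10} - \frac{12}{5}\right)\right) + 1586 = \left(1828 - \frac{23}{10}\right) + 1586 = \frac{18257}{10} + 1586 = \frac{34117}{10}$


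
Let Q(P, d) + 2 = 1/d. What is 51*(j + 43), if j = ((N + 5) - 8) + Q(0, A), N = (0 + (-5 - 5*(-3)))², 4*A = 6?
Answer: 7072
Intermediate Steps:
A = 3/2 (A = (¼)*6 = 3/2 ≈ 1.5000)
Q(P, d) = -2 + 1/d
N = 100 (N = (0 + (-5 + 15))² = (0 + 10)² = 10² = 100)
j = 287/3 (j = ((100 + 5) - 8) + (-2 + 1/(3/2)) = (105 - 8) + (-2 + ⅔) = 97 - 4/3 = 287/3 ≈ 95.667)
51*(j + 43) = 51*(287/3 + 43) = 51*(416/3) = 7072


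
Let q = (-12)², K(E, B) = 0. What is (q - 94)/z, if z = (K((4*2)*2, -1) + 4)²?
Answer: 25/8 ≈ 3.1250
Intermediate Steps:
q = 144
z = 16 (z = (0 + 4)² = 4² = 16)
(q - 94)/z = (144 - 94)/16 = (1/16)*50 = 25/8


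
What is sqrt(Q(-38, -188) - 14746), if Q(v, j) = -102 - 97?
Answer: 7*I*sqrt(305) ≈ 122.25*I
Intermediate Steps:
Q(v, j) = -199
sqrt(Q(-38, -188) - 14746) = sqrt(-199 - 14746) = sqrt(-14945) = 7*I*sqrt(305)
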